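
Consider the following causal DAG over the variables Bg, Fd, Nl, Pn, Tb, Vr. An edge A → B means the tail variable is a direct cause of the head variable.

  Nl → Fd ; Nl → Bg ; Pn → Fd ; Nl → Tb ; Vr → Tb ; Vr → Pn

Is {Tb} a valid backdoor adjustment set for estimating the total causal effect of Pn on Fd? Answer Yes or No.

Backdoor paths from Pn to Fd (paths whose first edge points into Pn):
  P1: Pn <- Vr -> Tb <- Nl -> Fd
Condition 1 (no descendant of Pn in the set): holds — descendants of Pn are {Fd}; none are in {Tb}.
Condition 2 (every backdoor path blocked by {Tb}):
  P1: open — collider(s) Tb are conditioned on (or have a conditioned descendant) and no non-collider on the path is in the set.
{Tb} does not satisfy the backdoor criterion.

No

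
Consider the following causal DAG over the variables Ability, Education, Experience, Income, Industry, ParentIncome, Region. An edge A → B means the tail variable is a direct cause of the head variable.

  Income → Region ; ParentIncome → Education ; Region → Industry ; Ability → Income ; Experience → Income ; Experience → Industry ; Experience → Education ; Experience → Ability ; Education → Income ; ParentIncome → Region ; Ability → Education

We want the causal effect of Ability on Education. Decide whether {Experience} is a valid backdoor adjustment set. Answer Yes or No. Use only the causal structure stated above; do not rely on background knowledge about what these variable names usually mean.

Yes

Backdoor paths from Ability to Education (paths whose first edge points into Ability):
  P1: Ability <- Experience -> Education
  P2: Ability <- Experience -> Income <- Education
  P3: Ability <- Experience -> Income -> Region <- ParentIncome -> Education
  P4: Ability <- Experience -> Industry <- Region <- ParentIncome -> Education
  P5: Ability <- Experience -> Industry <- Region <- Income <- Education
Condition 1 (no descendant of Ability in the set): holds — descendants of Ability are {Education, Income, Industry, Region}; none are in {Experience}.
Condition 2 (every backdoor path blocked by {Experience}):
  P1: blocked at fork node Experience ∈ conditioning set.
  P2: blocked at fork node Experience ∈ conditioning set.
  P3: blocked at fork node Experience ∈ conditioning set.
  P4: blocked at fork node Experience ∈ conditioning set.
  P5: blocked at fork node Experience ∈ conditioning set.
{Experience} satisfies the backdoor criterion.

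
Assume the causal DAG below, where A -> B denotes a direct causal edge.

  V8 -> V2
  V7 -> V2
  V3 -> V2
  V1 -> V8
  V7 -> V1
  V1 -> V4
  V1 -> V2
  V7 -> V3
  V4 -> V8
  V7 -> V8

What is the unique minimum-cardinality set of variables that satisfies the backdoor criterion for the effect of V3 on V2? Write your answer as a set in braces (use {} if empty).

Variables eligible for adjustment (non-descendants of V3, excluding V3 and V2): {V1, V4, V7, V8}.
Backdoor paths from V3 to V2:
  P1: V3 <- V7 -> V1 -> V4 -> V8 -> V2
  P2: V3 <- V7 -> V1 -> V8 -> V2
  P3: V3 <- V7 -> V1 -> V2
  P4: V3 <- V7 -> V8 <- V1 -> V2
  P5: V3 <- V7 -> V8 <- V4 <- V1 -> V2
  P6: V3 <- V7 -> V8 -> V2
  P7: V3 <- V7 -> V2
The empty set is not sufficient: P1 (V3 <- V7 -> V1 -> V4 -> V8 -> V2) has no collider blocking it and no conditioned non-collider, so it is open.
Try {V7}:
  P1: blocked at fork node V7 ∈ conditioning set.
  P2: blocked at fork node V7 ∈ conditioning set.
  P3: blocked at fork node V7 ∈ conditioning set.
  P4: blocked at fork node V7 ∈ conditioning set.
  P5: blocked at fork node V7 ∈ conditioning set.
  P6: blocked at fork node V7 ∈ conditioning set.
  P7: blocked at fork node V7 ∈ conditioning set.
{V7} contains no descendant of V3 and blocks every backdoor path.
No other singleton works — e.g. {V1} leaves P6 open — so {V7} is the unique smallest valid adjustment set.

{V7}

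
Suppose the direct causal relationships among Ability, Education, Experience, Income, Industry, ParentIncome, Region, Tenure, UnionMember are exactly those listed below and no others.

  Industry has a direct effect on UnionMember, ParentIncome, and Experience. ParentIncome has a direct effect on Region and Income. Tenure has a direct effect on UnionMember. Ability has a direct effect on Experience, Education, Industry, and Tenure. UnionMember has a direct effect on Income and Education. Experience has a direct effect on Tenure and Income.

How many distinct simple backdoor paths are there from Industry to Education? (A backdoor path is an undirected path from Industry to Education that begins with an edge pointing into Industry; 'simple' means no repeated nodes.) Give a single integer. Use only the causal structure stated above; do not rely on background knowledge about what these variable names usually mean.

A backdoor path from Industry to Education is any simple undirected path whose first edge points into Industry (i.e. leaves Industry via a parent).
Parents of Industry: {Ability}.
Enumerating:
  P1: Industry <- Ability -> Experience -> Tenure -> UnionMember -> Education
  P2: Industry <- Ability -> Experience -> Income <- UnionMember -> Education
  P3: Industry <- Ability -> Tenure <- Experience -> Income <- UnionMember -> Education
  P4: Industry <- Ability -> Tenure -> UnionMember -> Education
  P5: Industry <- Ability -> Education
That exhausts the simple backdoor paths. Count: 5.

5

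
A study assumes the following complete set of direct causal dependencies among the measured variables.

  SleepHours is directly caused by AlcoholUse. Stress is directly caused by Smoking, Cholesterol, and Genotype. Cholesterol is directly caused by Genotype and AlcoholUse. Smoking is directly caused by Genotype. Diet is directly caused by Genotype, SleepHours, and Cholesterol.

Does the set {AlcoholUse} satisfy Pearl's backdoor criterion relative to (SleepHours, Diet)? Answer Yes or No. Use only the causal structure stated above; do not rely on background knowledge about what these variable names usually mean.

Yes

Backdoor paths from SleepHours to Diet (paths whose first edge points into SleepHours):
  P1: SleepHours <- AlcoholUse -> Cholesterol <- Genotype -> Diet
  P2: SleepHours <- AlcoholUse -> Cholesterol -> Stress <- Genotype -> Diet
  P3: SleepHours <- AlcoholUse -> Cholesterol -> Stress <- Smoking <- Genotype -> Diet
  P4: SleepHours <- AlcoholUse -> Cholesterol -> Diet
Condition 1 (no descendant of SleepHours in the set): holds — descendants of SleepHours are {Diet}; none are in {AlcoholUse}.
Condition 2 (every backdoor path blocked by {AlcoholUse}):
  P1: blocked at fork node AlcoholUse ∈ conditioning set.
  P2: blocked at fork node AlcoholUse ∈ conditioning set.
  P3: blocked at fork node AlcoholUse ∈ conditioning set.
  P4: blocked at fork node AlcoholUse ∈ conditioning set.
{AlcoholUse} satisfies the backdoor criterion.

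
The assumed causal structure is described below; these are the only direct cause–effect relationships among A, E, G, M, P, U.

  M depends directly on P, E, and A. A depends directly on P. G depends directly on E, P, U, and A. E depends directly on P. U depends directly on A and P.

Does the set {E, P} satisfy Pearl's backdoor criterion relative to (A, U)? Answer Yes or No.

Backdoor paths from A to U (paths whose first edge points into A):
  P1: A <- P -> E -> G <- U
  P2: A <- P -> U
  P3: A <- P -> G <- U
  P4: A <- P -> M <- E -> G <- U
Condition 1 (no descendant of A in the set): holds — descendants of A are {G, M, U}; none are in {E, P}.
Condition 2 (every backdoor path blocked by {E, P}):
  P1: blocked at fork node P ∈ conditioning set.
  P2: blocked at fork node P ∈ conditioning set.
  P3: blocked at fork node P ∈ conditioning set.
  P4: blocked at fork node P ∈ conditioning set.
{E, P} satisfies the backdoor criterion.

Yes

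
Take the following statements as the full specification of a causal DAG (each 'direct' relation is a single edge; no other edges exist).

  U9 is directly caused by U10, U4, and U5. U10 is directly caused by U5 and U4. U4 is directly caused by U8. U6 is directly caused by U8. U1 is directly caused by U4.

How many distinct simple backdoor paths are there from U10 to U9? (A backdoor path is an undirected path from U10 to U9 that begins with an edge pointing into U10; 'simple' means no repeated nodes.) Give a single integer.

A backdoor path from U10 to U9 is any simple undirected path whose first edge points into U10 (i.e. leaves U10 via a parent).
Parents of U10: {U4, U5}.
Enumerating:
  P1: U10 <- U5 -> U9
  P2: U10 <- U4 -> U9
That exhausts the simple backdoor paths. Count: 2.

2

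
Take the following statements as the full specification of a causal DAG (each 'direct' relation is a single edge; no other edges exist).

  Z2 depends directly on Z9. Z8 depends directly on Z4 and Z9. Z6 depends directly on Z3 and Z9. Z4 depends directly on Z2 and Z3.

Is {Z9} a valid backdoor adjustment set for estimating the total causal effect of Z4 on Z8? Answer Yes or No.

Yes

Backdoor paths from Z4 to Z8 (paths whose first edge points into Z4):
  P1: Z4 <- Z2 <- Z9 -> Z8
  P2: Z4 <- Z3 -> Z6 <- Z9 -> Z8
Condition 1 (no descendant of Z4 in the set): holds — descendants of Z4 are {Z8}; none are in {Z9}.
Condition 2 (every backdoor path blocked by {Z9}):
  P1: blocked at fork node Z9 ∈ conditioning set.
  P2: blocked at collider Z6 (neither it nor any descendant is in the conditioning set).
{Z9} satisfies the backdoor criterion.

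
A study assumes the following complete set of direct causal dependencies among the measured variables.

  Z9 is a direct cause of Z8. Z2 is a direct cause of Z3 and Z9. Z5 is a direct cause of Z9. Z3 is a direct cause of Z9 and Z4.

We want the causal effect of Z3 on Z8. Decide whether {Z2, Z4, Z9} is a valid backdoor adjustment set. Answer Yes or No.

Backdoor paths from Z3 to Z8 (paths whose first edge points into Z3):
  P1: Z3 <- Z2 -> Z9 -> Z8
Condition 1 (no descendant of Z3 in the set): FAILS — Z4 and Z9 are descendants of Z3.
Condition 2 (every backdoor path blocked by {Z2, Z4, Z9}):
  P1: blocked at fork node Z2 ∈ conditioning set.
{Z2, Z4, Z9} does not satisfy the backdoor criterion.

No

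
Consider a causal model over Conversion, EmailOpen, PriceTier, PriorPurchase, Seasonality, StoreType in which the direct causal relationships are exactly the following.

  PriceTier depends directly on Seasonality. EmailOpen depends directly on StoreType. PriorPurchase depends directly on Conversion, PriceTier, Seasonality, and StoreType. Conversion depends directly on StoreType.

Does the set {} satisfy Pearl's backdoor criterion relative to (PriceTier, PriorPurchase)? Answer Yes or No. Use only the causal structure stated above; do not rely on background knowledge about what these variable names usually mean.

No

Backdoor paths from PriceTier to PriorPurchase (paths whose first edge points into PriceTier):
  P1: PriceTier <- Seasonality -> PriorPurchase
Condition 1 (no descendant of PriceTier in the set): holds — descendants of PriceTier are {PriorPurchase}; none are in {}.
Condition 2 (every backdoor path blocked by {}):
  P1: open — no interior node is in the conditioning set.
{} does not satisfy the backdoor criterion.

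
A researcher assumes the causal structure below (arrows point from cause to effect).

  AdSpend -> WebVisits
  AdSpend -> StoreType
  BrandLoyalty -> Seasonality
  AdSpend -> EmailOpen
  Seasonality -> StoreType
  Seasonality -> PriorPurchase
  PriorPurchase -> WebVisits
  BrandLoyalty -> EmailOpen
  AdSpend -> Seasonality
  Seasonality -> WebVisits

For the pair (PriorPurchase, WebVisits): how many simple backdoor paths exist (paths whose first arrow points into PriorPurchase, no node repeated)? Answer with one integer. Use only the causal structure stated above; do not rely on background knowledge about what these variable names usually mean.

4

A backdoor path from PriorPurchase to WebVisits is any simple undirected path whose first edge points into PriorPurchase (i.e. leaves PriorPurchase via a parent).
Parents of PriorPurchase: {Seasonality}.
Enumerating:
  P1: PriorPurchase <- Seasonality <- BrandLoyalty -> EmailOpen <- AdSpend -> WebVisits
  P2: PriorPurchase <- Seasonality <- AdSpend -> WebVisits
  P3: PriorPurchase <- Seasonality -> StoreType <- AdSpend -> WebVisits
  P4: PriorPurchase <- Seasonality -> WebVisits
That exhausts the simple backdoor paths. Count: 4.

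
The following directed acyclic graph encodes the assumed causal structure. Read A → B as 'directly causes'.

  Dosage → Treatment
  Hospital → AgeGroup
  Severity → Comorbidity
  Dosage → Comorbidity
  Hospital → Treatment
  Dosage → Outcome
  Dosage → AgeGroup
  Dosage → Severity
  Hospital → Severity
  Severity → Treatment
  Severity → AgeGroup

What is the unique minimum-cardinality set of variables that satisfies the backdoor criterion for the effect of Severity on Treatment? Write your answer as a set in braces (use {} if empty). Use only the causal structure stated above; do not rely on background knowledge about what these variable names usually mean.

{Dosage, Hospital}

Variables eligible for adjustment (non-descendants of Severity, excluding Severity and Treatment): {Dosage, Hospital, Outcome}.
Backdoor paths from Severity to Treatment:
  P1: Severity <- Hospital -> Treatment
  P2: Severity <- Hospital -> AgeGroup <- Dosage -> Treatment
  P3: Severity <- Dosage -> Treatment
  P4: Severity <- Dosage -> AgeGroup <- Hospital -> Treatment
The empty set is not sufficient: P1 (Severity <- Hospital -> Treatment) has no collider blocking it and no conditioned non-collider, so it is open.
Try {Dosage, Hospital}:
  P1: blocked at fork node Hospital ∈ conditioning set.
  P2: blocked at fork node Hospital ∈ conditioning set.
  P3: blocked at fork node Dosage ∈ conditioning set.
  P4: blocked at fork node Dosage ∈ conditioning set.
{Dosage, Hospital} contains no descendant of Severity and blocks every backdoor path.
Every element of {Dosage, Hospital} is needed (dropping Dosage leaves P3 open; dropping Hospital leaves P1 open), so no proper subset is valid.
Among all size-2 subsets of the eligible variables, only {Dosage, Hospital} blocks every backdoor path, so it is the unique smallest valid adjustment set.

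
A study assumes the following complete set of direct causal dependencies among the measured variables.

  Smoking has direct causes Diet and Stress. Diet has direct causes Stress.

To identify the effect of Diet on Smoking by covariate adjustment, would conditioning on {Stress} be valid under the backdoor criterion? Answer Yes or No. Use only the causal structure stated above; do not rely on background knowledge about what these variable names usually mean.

Backdoor paths from Diet to Smoking (paths whose first edge points into Diet):
  P1: Diet <- Stress -> Smoking
Condition 1 (no descendant of Diet in the set): holds — descendants of Diet are {Smoking}; none are in {Stress}.
Condition 2 (every backdoor path blocked by {Stress}):
  P1: blocked at fork node Stress ∈ conditioning set.
{Stress} satisfies the backdoor criterion.

Yes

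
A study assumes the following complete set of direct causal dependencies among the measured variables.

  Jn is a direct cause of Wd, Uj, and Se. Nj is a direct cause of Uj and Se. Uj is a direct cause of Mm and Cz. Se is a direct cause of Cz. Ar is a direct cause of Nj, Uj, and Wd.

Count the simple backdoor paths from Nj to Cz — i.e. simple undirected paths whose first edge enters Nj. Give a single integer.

4

A backdoor path from Nj to Cz is any simple undirected path whose first edge points into Nj (i.e. leaves Nj via a parent).
Parents of Nj: {Ar}.
Enumerating:
  P1: Nj <- Ar -> Uj <- Jn -> Se -> Cz
  P2: Nj <- Ar -> Uj -> Cz
  P3: Nj <- Ar -> Wd <- Jn -> Uj -> Cz
  P4: Nj <- Ar -> Wd <- Jn -> Se -> Cz
That exhausts the simple backdoor paths. Count: 4.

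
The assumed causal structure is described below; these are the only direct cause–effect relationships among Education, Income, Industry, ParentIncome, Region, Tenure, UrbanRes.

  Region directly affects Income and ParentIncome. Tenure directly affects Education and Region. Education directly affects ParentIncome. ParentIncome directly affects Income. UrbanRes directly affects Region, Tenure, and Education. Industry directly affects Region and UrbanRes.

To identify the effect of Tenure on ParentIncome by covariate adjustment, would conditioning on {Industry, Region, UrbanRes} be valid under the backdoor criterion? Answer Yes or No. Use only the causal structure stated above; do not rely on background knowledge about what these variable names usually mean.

Backdoor paths from Tenure to ParentIncome (paths whose first edge points into Tenure):
  P1: Tenure <- UrbanRes <- Industry -> Region -> ParentIncome
  P2: Tenure <- UrbanRes <- Industry -> Region -> Income <- ParentIncome
  P3: Tenure <- UrbanRes -> Education -> ParentIncome
  P4: Tenure <- UrbanRes -> Region -> ParentIncome
  P5: Tenure <- UrbanRes -> Region -> Income <- ParentIncome
Condition 1 (no descendant of Tenure in the set): FAILS — Region is a descendant of Tenure.
Condition 2 (every backdoor path blocked by {Industry, Region, UrbanRes}):
  P1: blocked at chain node UrbanRes ∈ conditioning set.
  P2: blocked at chain node UrbanRes ∈ conditioning set.
  P3: blocked at fork node UrbanRes ∈ conditioning set.
  P4: blocked at fork node UrbanRes ∈ conditioning set.
  P5: blocked at fork node UrbanRes ∈ conditioning set.
{Industry, Region, UrbanRes} does not satisfy the backdoor criterion.

No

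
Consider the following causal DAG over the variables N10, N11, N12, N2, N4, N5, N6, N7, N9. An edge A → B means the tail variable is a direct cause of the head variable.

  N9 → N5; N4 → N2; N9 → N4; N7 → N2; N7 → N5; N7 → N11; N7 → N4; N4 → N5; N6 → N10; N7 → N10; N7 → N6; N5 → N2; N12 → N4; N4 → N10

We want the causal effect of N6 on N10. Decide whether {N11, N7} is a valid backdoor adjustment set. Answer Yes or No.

Backdoor paths from N6 to N10 (paths whose first edge points into N6):
  P1: N6 <- N7 -> N4 -> N10
  P2: N6 <- N7 -> N10
  P3: N6 <- N7 -> N5 <- N9 -> N4 -> N10
  P4: N6 <- N7 -> N5 <- N4 -> N10
  P5: N6 <- N7 -> N5 -> N2 <- N4 -> N10
  P6: N6 <- N7 -> N2 <- N4 -> N10
  P7: N6 <- N7 -> N2 <- N5 <- N9 -> N4 -> N10
  P8: N6 <- N7 -> N2 <- N5 <- N4 -> N10
Condition 1 (no descendant of N6 in the set): holds — descendants of N6 are {N10}; none are in {N11, N7}.
Condition 2 (every backdoor path blocked by {N11, N7}):
  P1: blocked at fork node N7 ∈ conditioning set.
  P2: blocked at fork node N7 ∈ conditioning set.
  P3: blocked at fork node N7 ∈ conditioning set.
  P4: blocked at fork node N7 ∈ conditioning set.
  P5: blocked at fork node N7 ∈ conditioning set.
  P6: blocked at fork node N7 ∈ conditioning set.
  P7: blocked at fork node N7 ∈ conditioning set.
  P8: blocked at fork node N7 ∈ conditioning set.
{N11, N7} satisfies the backdoor criterion.

Yes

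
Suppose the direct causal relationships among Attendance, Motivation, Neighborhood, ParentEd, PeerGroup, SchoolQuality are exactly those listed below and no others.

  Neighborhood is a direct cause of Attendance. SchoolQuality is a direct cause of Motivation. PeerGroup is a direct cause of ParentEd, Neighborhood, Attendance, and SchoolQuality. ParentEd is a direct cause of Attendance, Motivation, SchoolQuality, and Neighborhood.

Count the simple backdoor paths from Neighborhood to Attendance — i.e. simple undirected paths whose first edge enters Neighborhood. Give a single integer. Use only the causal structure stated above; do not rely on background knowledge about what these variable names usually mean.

A backdoor path from Neighborhood to Attendance is any simple undirected path whose first edge points into Neighborhood (i.e. leaves Neighborhood via a parent).
Parents of Neighborhood: {ParentEd, PeerGroup}.
Enumerating:
  P1: Neighborhood <- PeerGroup -> ParentEd -> Attendance
  P2: Neighborhood <- PeerGroup -> SchoolQuality <- ParentEd -> Attendance
  P3: Neighborhood <- PeerGroup -> SchoolQuality -> Motivation <- ParentEd -> Attendance
  P4: Neighborhood <- PeerGroup -> Attendance
  P5: Neighborhood <- ParentEd <- PeerGroup -> Attendance
  P6: Neighborhood <- ParentEd -> SchoolQuality <- PeerGroup -> Attendance
  P7: Neighborhood <- ParentEd -> Motivation <- SchoolQuality <- PeerGroup -> Attendance
  P8: Neighborhood <- ParentEd -> Attendance
That exhausts the simple backdoor paths. Count: 8.

8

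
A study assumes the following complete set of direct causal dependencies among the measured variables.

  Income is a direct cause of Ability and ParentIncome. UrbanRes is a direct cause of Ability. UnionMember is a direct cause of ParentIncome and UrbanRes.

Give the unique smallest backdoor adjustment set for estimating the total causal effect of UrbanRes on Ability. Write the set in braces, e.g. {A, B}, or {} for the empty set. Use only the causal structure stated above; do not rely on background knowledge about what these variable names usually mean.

Variables eligible for adjustment (non-descendants of UrbanRes, excluding UrbanRes and Ability): {Income, ParentIncome, UnionMember}.
Backdoor paths from UrbanRes to Ability:
  P1: UrbanRes <- UnionMember -> ParentIncome <- Income -> Ability
Each backdoor path contains an unconditioned collider, so every path is already blocked with the empty conditioning set:
  P1: blocked at collider ParentIncome (neither it nor any descendant is in the conditioning set).
The empty set is therefore the unique smallest valid set.

{}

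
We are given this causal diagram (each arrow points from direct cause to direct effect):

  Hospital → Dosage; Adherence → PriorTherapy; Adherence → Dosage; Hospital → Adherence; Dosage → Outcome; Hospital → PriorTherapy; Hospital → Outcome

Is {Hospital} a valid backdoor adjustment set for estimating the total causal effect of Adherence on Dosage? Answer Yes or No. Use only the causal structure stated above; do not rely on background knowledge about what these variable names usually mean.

Backdoor paths from Adherence to Dosage (paths whose first edge points into Adherence):
  P1: Adherence <- Hospital -> Dosage
  P2: Adherence <- Hospital -> Outcome <- Dosage
Condition 1 (no descendant of Adherence in the set): holds — descendants of Adherence are {Dosage, Outcome, PriorTherapy}; none are in {Hospital}.
Condition 2 (every backdoor path blocked by {Hospital}):
  P1: blocked at fork node Hospital ∈ conditioning set.
  P2: blocked at fork node Hospital ∈ conditioning set.
{Hospital} satisfies the backdoor criterion.

Yes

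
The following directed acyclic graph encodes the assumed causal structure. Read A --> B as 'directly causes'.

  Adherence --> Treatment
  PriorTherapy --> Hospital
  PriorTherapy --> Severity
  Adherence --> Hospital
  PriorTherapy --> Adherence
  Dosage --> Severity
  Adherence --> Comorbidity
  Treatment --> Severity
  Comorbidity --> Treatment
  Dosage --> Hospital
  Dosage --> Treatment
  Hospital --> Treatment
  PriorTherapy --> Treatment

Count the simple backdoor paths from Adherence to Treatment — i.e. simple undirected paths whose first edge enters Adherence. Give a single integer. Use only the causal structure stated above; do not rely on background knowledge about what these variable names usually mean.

7

A backdoor path from Adherence to Treatment is any simple undirected path whose first edge points into Adherence (i.e. leaves Adherence via a parent).
Parents of Adherence: {PriorTherapy}.
Enumerating:
  P1: Adherence <- PriorTherapy -> Hospital <- Dosage -> Treatment
  P2: Adherence <- PriorTherapy -> Hospital <- Dosage -> Severity <- Treatment
  P3: Adherence <- PriorTherapy -> Hospital -> Treatment
  P4: Adherence <- PriorTherapy -> Treatment
  P5: Adherence <- PriorTherapy -> Severity <- Dosage -> Hospital -> Treatment
  P6: Adherence <- PriorTherapy -> Severity <- Dosage -> Treatment
  P7: Adherence <- PriorTherapy -> Severity <- Treatment
That exhausts the simple backdoor paths. Count: 7.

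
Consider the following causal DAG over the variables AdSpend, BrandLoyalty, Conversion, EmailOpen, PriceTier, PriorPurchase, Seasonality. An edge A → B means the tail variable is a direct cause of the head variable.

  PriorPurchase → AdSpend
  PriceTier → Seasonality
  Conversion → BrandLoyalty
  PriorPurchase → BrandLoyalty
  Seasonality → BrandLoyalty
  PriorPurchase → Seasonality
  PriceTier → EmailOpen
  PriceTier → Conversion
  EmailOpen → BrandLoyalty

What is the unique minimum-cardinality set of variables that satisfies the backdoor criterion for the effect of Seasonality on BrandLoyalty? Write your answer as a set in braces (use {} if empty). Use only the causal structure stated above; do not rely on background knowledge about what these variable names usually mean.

{PriceTier, PriorPurchase}

Variables eligible for adjustment (non-descendants of Seasonality, excluding Seasonality and BrandLoyalty): {AdSpend, Conversion, EmailOpen, PriceTier, PriorPurchase}.
Backdoor paths from Seasonality to BrandLoyalty:
  P1: Seasonality <- PriceTier -> Conversion -> BrandLoyalty
  P2: Seasonality <- PriceTier -> EmailOpen -> BrandLoyalty
  P3: Seasonality <- PriorPurchase -> BrandLoyalty
The empty set is not sufficient: P1 (Seasonality <- PriceTier -> Conversion -> BrandLoyalty) has no collider blocking it and no conditioned non-collider, so it is open.
Try {PriceTier, PriorPurchase}:
  P1: blocked at fork node PriceTier ∈ conditioning set.
  P2: blocked at fork node PriceTier ∈ conditioning set.
  P3: blocked at fork node PriorPurchase ∈ conditioning set.
{PriceTier, PriorPurchase} contains no descendant of Seasonality and blocks every backdoor path.
Every element of {PriceTier, PriorPurchase} is needed (dropping PriceTier leaves P1 open; dropping PriorPurchase leaves P3 open), so no proper subset is valid.
Among all size-2 subsets of the eligible variables, only {PriceTier, PriorPurchase} blocks every backdoor path, so it is the unique smallest valid adjustment set.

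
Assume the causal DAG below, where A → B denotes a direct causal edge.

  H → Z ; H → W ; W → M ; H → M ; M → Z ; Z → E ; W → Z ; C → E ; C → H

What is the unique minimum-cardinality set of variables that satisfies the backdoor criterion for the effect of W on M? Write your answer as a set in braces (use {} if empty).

{H}

Variables eligible for adjustment (non-descendants of W, excluding W and M): {C, H}.
Backdoor paths from W to M:
  P1: W <- H <- C -> E <- Z <- M
  P2: W <- H -> M
  P3: W <- H -> Z <- M
The empty set is not sufficient: P2 (W <- H -> M) has no collider blocking it and no conditioned non-collider, so it is open.
Try {H}:
  P1: blocked at chain node H ∈ conditioning set.
  P2: blocked at fork node H ∈ conditioning set.
  P3: blocked at fork node H ∈ conditioning set.
{H} contains no descendant of W and blocks every backdoor path.
No other singleton works — e.g. {C} leaves P2 open — so {H} is the unique smallest valid adjustment set.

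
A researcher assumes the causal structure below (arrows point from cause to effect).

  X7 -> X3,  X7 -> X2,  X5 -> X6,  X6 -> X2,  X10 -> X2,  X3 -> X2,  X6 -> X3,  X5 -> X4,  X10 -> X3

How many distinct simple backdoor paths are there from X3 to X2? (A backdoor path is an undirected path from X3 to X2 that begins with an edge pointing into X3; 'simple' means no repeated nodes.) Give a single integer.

A backdoor path from X3 to X2 is any simple undirected path whose first edge points into X3 (i.e. leaves X3 via a parent).
Parents of X3: {X10, X6, X7}.
Enumerating:
  P1: X3 <- X7 -> X2
  P2: X3 <- X10 -> X2
  P3: X3 <- X6 -> X2
That exhausts the simple backdoor paths. Count: 3.

3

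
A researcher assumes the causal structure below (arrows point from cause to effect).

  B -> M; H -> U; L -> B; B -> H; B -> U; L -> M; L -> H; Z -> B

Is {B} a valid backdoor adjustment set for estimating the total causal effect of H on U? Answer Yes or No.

Backdoor paths from H to U (paths whose first edge points into H):
  P1: H <- L -> B -> U
  P2: H <- L -> M <- B -> U
  P3: H <- B -> U
Condition 1 (no descendant of H in the set): holds — descendants of H are {U}; none are in {B}.
Condition 2 (every backdoor path blocked by {B}):
  P1: blocked at chain node B ∈ conditioning set.
  P2: blocked at collider M (neither it nor any descendant is in the conditioning set).
  P3: blocked at fork node B ∈ conditioning set.
{B} satisfies the backdoor criterion.

Yes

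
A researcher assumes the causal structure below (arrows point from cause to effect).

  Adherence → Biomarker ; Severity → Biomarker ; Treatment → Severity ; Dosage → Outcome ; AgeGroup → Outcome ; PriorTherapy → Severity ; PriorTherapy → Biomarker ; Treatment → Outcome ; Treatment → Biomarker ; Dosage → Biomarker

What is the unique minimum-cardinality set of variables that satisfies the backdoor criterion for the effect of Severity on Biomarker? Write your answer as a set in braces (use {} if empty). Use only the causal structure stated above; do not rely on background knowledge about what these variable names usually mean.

Variables eligible for adjustment (non-descendants of Severity, excluding Severity and Biomarker): {Adherence, AgeGroup, Dosage, Outcome, PriorTherapy, Treatment}.
Backdoor paths from Severity to Biomarker:
  P1: Severity <- Treatment -> Outcome <- Dosage -> Biomarker
  P2: Severity <- Treatment -> Biomarker
  P3: Severity <- PriorTherapy -> Biomarker
The empty set is not sufficient: P2 (Severity <- Treatment -> Biomarker) has no collider blocking it and no conditioned non-collider, so it is open.
Try {PriorTherapy, Treatment}:
  P1: blocked at fork node Treatment ∈ conditioning set.
  P2: blocked at fork node Treatment ∈ conditioning set.
  P3: blocked at fork node PriorTherapy ∈ conditioning set.
{PriorTherapy, Treatment} contains no descendant of Severity and blocks every backdoor path.
Every element of {PriorTherapy, Treatment} is needed (dropping PriorTherapy leaves P3 open; dropping Treatment leaves P2 open), so no proper subset is valid.
Among all size-2 subsets of the eligible variables, only {PriorTherapy, Treatment} blocks every backdoor path, so it is the unique smallest valid adjustment set.

{PriorTherapy, Treatment}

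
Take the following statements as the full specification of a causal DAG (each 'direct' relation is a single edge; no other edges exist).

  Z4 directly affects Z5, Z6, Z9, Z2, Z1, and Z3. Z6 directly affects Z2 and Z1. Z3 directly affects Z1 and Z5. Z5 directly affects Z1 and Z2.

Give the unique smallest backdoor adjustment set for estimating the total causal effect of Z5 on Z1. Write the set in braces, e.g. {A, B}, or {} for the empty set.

{Z3, Z4}

Variables eligible for adjustment (non-descendants of Z5, excluding Z5 and Z1): {Z3, Z4, Z6, Z9}.
Backdoor paths from Z5 to Z1:
  P1: Z5 <- Z4 -> Z6 -> Z1
  P2: Z5 <- Z4 -> Z3 -> Z1
  P3: Z5 <- Z4 -> Z1
  P4: Z5 <- Z4 -> Z2 <- Z6 -> Z1
  P5: Z5 <- Z3 <- Z4 -> Z6 -> Z1
  P6: Z5 <- Z3 <- Z4 -> Z1
  P7: Z5 <- Z3 <- Z4 -> Z2 <- Z6 -> Z1
  P8: Z5 <- Z3 -> Z1
The empty set is not sufficient: P1 (Z5 <- Z4 -> Z6 -> Z1) has no collider blocking it and no conditioned non-collider, so it is open.
Try {Z3, Z4}:
  P1: blocked at fork node Z4 ∈ conditioning set.
  P2: blocked at fork node Z4 ∈ conditioning set.
  P3: blocked at fork node Z4 ∈ conditioning set.
  P4: blocked at fork node Z4 ∈ conditioning set.
  P5: blocked at chain node Z3 ∈ conditioning set.
  P6: blocked at chain node Z3 ∈ conditioning set.
  P7: blocked at chain node Z3 ∈ conditioning set.
  P8: blocked at fork node Z3 ∈ conditioning set.
{Z3, Z4} contains no descendant of Z5 and blocks every backdoor path.
Every element of {Z3, Z4} is needed (dropping Z3 leaves P8 open; dropping Z4 leaves P1 open), so no proper subset is valid.
Among all size-2 subsets of the eligible variables, only {Z3, Z4} blocks every backdoor path, so it is the unique smallest valid adjustment set.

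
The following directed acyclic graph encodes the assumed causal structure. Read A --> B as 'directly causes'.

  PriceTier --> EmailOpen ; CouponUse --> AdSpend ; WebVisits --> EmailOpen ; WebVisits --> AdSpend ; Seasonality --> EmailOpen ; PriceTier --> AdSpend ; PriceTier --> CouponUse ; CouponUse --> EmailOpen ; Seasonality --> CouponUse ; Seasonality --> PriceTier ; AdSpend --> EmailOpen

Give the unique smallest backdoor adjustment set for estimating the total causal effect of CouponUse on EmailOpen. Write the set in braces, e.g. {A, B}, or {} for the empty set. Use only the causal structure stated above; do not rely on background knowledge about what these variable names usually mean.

Variables eligible for adjustment (non-descendants of CouponUse, excluding CouponUse and EmailOpen): {PriceTier, Seasonality, WebVisits}.
Backdoor paths from CouponUse to EmailOpen:
  P1: CouponUse <- Seasonality -> PriceTier -> AdSpend <- WebVisits -> EmailOpen
  P2: CouponUse <- Seasonality -> PriceTier -> AdSpend -> EmailOpen
  P3: CouponUse <- Seasonality -> PriceTier -> EmailOpen
  P4: CouponUse <- Seasonality -> EmailOpen
  P5: CouponUse <- PriceTier <- Seasonality -> EmailOpen
  P6: CouponUse <- PriceTier -> AdSpend <- WebVisits -> EmailOpen
  P7: CouponUse <- PriceTier -> AdSpend -> EmailOpen
  P8: CouponUse <- PriceTier -> EmailOpen
The empty set is not sufficient: P2 (CouponUse <- Seasonality -> PriceTier -> AdSpend -> EmailOpen) has no collider blocking it and no conditioned non-collider, so it is open.
Try {PriceTier, Seasonality}:
  P1: blocked at fork node Seasonality ∈ conditioning set.
  P2: blocked at fork node Seasonality ∈ conditioning set.
  P3: blocked at fork node Seasonality ∈ conditioning set.
  P4: blocked at fork node Seasonality ∈ conditioning set.
  P5: blocked at chain node PriceTier ∈ conditioning set.
  P6: blocked at fork node PriceTier ∈ conditioning set.
  P7: blocked at fork node PriceTier ∈ conditioning set.
  P8: blocked at fork node PriceTier ∈ conditioning set.
{PriceTier, Seasonality} contains no descendant of CouponUse and blocks every backdoor path.
Every element of {PriceTier, Seasonality} is needed (dropping PriceTier leaves P7 open; dropping Seasonality leaves P4 open), so no proper subset is valid.
Among all size-2 subsets of the eligible variables, only {PriceTier, Seasonality} blocks every backdoor path, so it is the unique smallest valid adjustment set.

{PriceTier, Seasonality}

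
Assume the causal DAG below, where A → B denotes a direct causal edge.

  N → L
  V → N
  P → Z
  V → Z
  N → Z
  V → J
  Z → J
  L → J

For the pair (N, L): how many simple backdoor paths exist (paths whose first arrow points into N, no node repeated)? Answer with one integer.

2

A backdoor path from N to L is any simple undirected path whose first edge points into N (i.e. leaves N via a parent).
Parents of N: {V}.
Enumerating:
  P1: N <- V -> Z -> J <- L
  P2: N <- V -> J <- L
That exhausts the simple backdoor paths. Count: 2.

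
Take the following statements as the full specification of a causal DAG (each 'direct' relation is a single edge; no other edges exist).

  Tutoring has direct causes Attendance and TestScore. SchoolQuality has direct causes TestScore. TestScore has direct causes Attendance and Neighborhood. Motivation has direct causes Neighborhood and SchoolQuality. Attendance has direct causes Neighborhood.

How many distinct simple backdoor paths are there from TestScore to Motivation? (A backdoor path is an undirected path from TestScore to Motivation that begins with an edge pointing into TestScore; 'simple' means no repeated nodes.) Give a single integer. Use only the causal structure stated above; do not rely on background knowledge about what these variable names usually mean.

A backdoor path from TestScore to Motivation is any simple undirected path whose first edge points into TestScore (i.e. leaves TestScore via a parent).
Parents of TestScore: {Attendance, Neighborhood}.
Enumerating:
  P1: TestScore <- Neighborhood -> Motivation
  P2: TestScore <- Attendance <- Neighborhood -> Motivation
That exhausts the simple backdoor paths. Count: 2.

2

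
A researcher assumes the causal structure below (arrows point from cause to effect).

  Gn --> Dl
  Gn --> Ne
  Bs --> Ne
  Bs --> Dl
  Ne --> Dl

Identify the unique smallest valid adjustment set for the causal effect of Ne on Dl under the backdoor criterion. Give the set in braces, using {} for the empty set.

Variables eligible for adjustment (non-descendants of Ne, excluding Ne and Dl): {Bs, Gn}.
Backdoor paths from Ne to Dl:
  P1: Ne <- Gn -> Dl
  P2: Ne <- Bs -> Dl
The empty set is not sufficient: P1 (Ne <- Gn -> Dl) has no collider blocking it and no conditioned non-collider, so it is open.
Try {Bs, Gn}:
  P1: blocked at fork node Gn ∈ conditioning set.
  P2: blocked at fork node Bs ∈ conditioning set.
{Bs, Gn} contains no descendant of Ne and blocks every backdoor path.
Every element of {Bs, Gn} is needed (dropping Bs leaves P2 open; dropping Gn leaves P1 open), so no proper subset is valid.
Among all size-2 subsets of the eligible variables, only {Bs, Gn} blocks every backdoor path, so it is the unique smallest valid adjustment set.

{Bs, Gn}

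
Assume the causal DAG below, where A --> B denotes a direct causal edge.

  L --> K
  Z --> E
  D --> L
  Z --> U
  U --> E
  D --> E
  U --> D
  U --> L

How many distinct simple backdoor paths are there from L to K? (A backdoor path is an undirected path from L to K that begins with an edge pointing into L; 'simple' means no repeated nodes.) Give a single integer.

0

A backdoor path from L to K is any simple undirected path whose first edge points into L (i.e. leaves L via a parent).
Parents of L: {D, U}.
No simple path from any parent of L reaches K without revisiting L, so there are no backdoor paths.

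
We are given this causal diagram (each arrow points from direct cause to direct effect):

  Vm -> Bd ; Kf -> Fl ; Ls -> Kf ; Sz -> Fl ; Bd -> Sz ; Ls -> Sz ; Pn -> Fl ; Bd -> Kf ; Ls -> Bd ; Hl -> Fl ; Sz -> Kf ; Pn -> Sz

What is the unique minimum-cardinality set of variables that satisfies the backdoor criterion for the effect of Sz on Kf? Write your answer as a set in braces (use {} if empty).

{Bd, Ls}

Variables eligible for adjustment (non-descendants of Sz, excluding Sz and Kf): {Bd, Hl, Ls, Pn, Vm}.
Backdoor paths from Sz to Kf:
  P1: Sz <- Pn -> Fl <- Kf
  P2: Sz <- Ls -> Bd -> Kf
  P3: Sz <- Ls -> Kf
  P4: Sz <- Bd <- Ls -> Kf
  P5: Sz <- Bd -> Kf
The empty set is not sufficient: P2 (Sz <- Ls -> Bd -> Kf) has no collider blocking it and no conditioned non-collider, so it is open.
Try {Bd, Ls}:
  P1: blocked at collider Fl (neither it nor any descendant is in the conditioning set).
  P2: blocked at fork node Ls ∈ conditioning set.
  P3: blocked at fork node Ls ∈ conditioning set.
  P4: blocked at chain node Bd ∈ conditioning set.
  P5: blocked at fork node Bd ∈ conditioning set.
{Bd, Ls} contains no descendant of Sz and blocks every backdoor path.
Every element of {Bd, Ls} is needed (dropping Bd leaves P5 open; dropping Ls leaves P3 open), so no proper subset is valid.
Among all size-2 subsets of the eligible variables, only {Bd, Ls} blocks every backdoor path, so it is the unique smallest valid adjustment set.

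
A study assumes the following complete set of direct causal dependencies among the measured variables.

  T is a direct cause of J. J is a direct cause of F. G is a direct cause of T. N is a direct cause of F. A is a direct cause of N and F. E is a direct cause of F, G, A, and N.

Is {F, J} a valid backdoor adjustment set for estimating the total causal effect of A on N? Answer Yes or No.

No

Backdoor paths from A to N (paths whose first edge points into A):
  P1: A <- E -> G -> T -> J -> F <- N
  P2: A <- E -> N
  P3: A <- E -> F <- N
Condition 1 (no descendant of A in the set): FAILS — F is a descendant of A.
Condition 2 (every backdoor path blocked by {F, J}):
  P1: blocked at chain node J ∈ conditioning set.
  P2: open — no interior node is in the conditioning set.
  P3: open — collider(s) F are conditioned on (or have a conditioned descendant) and no non-collider on the path is in the set.
{F, J} does not satisfy the backdoor criterion.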